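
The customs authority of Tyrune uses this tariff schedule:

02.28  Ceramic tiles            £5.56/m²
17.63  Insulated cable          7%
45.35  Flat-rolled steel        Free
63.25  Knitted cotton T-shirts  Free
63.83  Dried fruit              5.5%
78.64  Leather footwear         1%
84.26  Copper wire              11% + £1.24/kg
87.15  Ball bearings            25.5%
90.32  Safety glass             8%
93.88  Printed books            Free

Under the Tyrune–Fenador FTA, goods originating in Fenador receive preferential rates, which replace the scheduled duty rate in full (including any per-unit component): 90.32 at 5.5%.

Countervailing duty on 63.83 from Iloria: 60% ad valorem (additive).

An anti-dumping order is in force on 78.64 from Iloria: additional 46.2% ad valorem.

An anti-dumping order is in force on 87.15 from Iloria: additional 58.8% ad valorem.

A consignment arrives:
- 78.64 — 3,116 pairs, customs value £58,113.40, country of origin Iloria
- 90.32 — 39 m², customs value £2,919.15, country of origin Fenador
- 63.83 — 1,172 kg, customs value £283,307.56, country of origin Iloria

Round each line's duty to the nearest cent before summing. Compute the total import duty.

Line 1 (78.64, Iloria, 3,116 pairs, £58,113.40):
Base rate for 78.64 is 1%.
Additional duty on 78.64 from Iloria: +46.2%. Applied ad valorem rate: 1% + 46.2% = 47.2%.
Duty = £58,113.40 × 47.2% = £27,429.52.
Line 2 (90.32, Fenador, 39 m², £2,919.15):
Base rate for 90.32 is 8%.
Origin Fenador qualifies under the Tyrune–Fenador agreement and 90.32 is covered: preferential rate 5.5% applies instead.
Duty = £2,919.15 × 5.5% = £160.55.
Line 3 (63.83, Iloria, 1,172 kg, £283,307.56):
Base rate for 63.83 is 5.5%.
Additional duty on 63.83 from Iloria: +60%. Applied ad valorem rate: 5.5% + 60% = 65.5%.
Duty = £283,307.56 × 65.5% = £185,566.45.
Total = £27,429.52 + £160.55 + £185,566.45 = £213,156.52.

£213,156.52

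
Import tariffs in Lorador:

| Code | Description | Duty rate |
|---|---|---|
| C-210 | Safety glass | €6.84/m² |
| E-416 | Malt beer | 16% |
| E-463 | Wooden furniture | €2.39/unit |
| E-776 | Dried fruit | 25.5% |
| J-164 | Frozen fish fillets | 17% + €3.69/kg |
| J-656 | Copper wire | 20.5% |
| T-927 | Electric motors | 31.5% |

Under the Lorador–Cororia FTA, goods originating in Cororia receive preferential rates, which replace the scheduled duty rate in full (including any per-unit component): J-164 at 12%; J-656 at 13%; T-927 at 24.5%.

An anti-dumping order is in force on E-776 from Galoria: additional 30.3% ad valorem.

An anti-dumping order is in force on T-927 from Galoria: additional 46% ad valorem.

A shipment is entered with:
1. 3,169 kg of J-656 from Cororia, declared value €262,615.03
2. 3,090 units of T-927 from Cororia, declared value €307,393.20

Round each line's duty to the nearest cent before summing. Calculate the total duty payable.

€109,451.28

Line 1 (J-656, Cororia, 3,169 kg, €262,615.03):
Base rate for J-656 is 20.5%.
Origin Cororia qualifies under the Lorador–Cororia agreement and J-656 is covered: preferential rate 13% applies instead.
Duty = €262,615.03 × 13% = €34,139.95.
Line 2 (T-927, Cororia, 3,090 units, €307,393.20):
Base rate for T-927 is 31.5%.
Origin Cororia qualifies under the Lorador–Cororia agreement and T-927 is covered: preferential rate 24.5% applies instead.
The additional-duty order on T-927 targets Galoria, not Cororia; it does not apply.
Duty = €307,393.20 × 24.5% = €75,311.33.
Total = €34,139.95 + €75,311.33 = €109,451.28.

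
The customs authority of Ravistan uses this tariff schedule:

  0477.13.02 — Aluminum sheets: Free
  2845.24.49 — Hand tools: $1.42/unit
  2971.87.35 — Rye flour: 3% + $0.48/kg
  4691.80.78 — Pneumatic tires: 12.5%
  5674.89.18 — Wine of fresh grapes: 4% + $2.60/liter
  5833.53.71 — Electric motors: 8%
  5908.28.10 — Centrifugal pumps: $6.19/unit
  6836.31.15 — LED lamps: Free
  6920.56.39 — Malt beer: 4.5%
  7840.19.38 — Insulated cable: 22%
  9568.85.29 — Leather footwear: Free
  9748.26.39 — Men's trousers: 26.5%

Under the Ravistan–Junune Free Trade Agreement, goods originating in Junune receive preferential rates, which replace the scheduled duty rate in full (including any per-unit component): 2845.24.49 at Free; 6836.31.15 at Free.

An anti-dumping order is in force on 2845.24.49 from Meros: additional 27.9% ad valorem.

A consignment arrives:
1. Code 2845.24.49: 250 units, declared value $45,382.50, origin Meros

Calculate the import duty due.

Line 1 (2845.24.49, Meros, 250 units, $45,382.50):
Base rate for 2845.24.49 is $1.42/unit.
2845.24.49 has an FTA preferential rate, but origin Meros is not Junune; base rate stands.
Additional duty on 2845.24.49 from Meros: +27.9% ad valorem. Applied ad valorem rate = 27.9%.
Duty = $45,382.50 × 27.9% + 250 × $1.42 = $13,016.72.

$13,016.72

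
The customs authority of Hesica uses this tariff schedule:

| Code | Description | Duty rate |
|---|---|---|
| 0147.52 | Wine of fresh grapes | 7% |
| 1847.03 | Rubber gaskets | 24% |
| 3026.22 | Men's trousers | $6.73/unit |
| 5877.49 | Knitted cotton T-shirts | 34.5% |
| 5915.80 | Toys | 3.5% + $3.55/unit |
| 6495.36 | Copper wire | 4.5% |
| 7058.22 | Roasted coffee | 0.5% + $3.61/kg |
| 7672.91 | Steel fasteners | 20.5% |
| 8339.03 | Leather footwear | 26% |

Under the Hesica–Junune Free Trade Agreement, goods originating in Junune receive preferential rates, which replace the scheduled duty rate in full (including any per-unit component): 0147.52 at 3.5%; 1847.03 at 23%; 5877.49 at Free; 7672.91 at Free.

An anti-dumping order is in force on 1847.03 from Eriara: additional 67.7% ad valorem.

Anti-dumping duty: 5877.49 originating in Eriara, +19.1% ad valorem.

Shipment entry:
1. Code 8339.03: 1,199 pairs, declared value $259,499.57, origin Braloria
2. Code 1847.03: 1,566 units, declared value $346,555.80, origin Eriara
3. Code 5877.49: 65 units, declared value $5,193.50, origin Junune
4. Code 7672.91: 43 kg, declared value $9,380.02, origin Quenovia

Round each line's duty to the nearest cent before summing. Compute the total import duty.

Line 1 (8339.03, Braloria, 1,199 pairs, $259,499.57):
Base rate for 8339.03 is 26%.
Duty = $259,499.57 × 26% = $67,469.89.
Line 2 (1847.03, Eriara, 1,566 units, $346,555.80):
Base rate for 1847.03 is 24%.
1847.03 has an FTA preferential rate, but origin Eriara is not Junune; base rate stands.
Additional duty on 1847.03 from Eriara: +67.7%. Applied ad valorem rate: 24% + 67.7% = 91.7%.
Duty = $346,555.80 × 91.7% = $317,791.67.
Line 3 (5877.49, Junune, 65 units, $5,193.50):
Base rate for 5877.49 is 34.5%.
Origin Junune qualifies under the Hesica–Junune agreement and 5877.49 is covered: preferential rate Free applies instead.
The additional-duty order on 5877.49 targets Eriara, not Junune; it does not apply.
Duty = $5,193.50 × 0% = $0.00.
Line 4 (7672.91, Quenovia, 43 kg, $9,380.02):
Base rate for 7672.91 is 20.5%.
7672.91 has an FTA preferential rate, but origin Quenovia is not Junune; base rate stands.
Duty = $9,380.02 × 20.5% = $1,922.90.
Total = $67,469.89 + $317,791.67 + $0.00 + $1,922.90 = $387,184.46.

$387,184.46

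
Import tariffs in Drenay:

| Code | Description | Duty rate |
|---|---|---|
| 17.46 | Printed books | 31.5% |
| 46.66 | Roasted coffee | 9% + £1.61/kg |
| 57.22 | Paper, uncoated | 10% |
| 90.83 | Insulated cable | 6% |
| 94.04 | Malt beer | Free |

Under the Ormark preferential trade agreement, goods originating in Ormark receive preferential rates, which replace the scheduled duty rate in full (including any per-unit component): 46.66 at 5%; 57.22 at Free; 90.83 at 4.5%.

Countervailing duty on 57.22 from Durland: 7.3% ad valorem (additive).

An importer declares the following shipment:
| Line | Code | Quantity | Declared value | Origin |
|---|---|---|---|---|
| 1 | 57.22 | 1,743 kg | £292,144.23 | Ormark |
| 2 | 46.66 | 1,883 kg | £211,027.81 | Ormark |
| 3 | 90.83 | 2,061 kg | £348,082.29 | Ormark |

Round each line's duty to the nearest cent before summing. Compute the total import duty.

£26,215.09

Line 1 (57.22, Ormark, 1,743 kg, £292,144.23):
Base rate for 57.22 is 10%.
Origin Ormark qualifies under the Drenay–Ormark agreement and 57.22 is covered: preferential rate Free applies instead.
The additional-duty order on 57.22 targets Durland, not Ormark; it does not apply.
Duty = £292,144.23 × 0% = £0.00.
Line 2 (46.66, Ormark, 1,883 kg, £211,027.81):
Base rate for 46.66 is 9% + £1.61/kg.
Origin Ormark qualifies under the Drenay–Ormark agreement and 46.66 is covered: preferential rate 5% applies instead.
Duty = £211,027.81 × 5% = £10,551.39.
Line 3 (90.83, Ormark, 2,061 kg, £348,082.29):
Base rate for 90.83 is 6%.
Origin Ormark qualifies under the Drenay–Ormark agreement and 90.83 is covered: preferential rate 4.5% applies instead.
Duty = £348,082.29 × 4.5% = £15,663.70.
Total = £0.00 + £10,551.39 + £15,663.70 = £26,215.09.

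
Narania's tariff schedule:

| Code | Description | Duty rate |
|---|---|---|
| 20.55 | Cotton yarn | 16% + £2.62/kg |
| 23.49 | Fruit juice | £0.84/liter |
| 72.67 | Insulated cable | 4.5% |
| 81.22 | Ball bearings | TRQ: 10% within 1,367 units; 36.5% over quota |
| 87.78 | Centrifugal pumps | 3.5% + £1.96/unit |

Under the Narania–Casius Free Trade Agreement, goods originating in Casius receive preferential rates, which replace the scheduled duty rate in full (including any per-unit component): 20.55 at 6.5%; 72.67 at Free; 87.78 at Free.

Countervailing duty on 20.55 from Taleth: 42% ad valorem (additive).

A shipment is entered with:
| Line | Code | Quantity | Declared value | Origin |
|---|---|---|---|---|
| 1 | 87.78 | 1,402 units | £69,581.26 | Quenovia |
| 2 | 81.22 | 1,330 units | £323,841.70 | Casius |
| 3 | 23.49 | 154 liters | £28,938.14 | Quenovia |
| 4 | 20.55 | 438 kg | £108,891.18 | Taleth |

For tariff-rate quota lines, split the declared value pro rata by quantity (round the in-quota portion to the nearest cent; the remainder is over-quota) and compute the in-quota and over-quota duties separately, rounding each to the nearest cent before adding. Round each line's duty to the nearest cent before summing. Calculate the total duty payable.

Line 1 (87.78, Quenovia, 1,402 units, £69,581.26):
Base rate for 87.78 is 3.5% + £1.96/unit.
87.78 has an FTA preferential rate, but origin Quenovia is not Casius; base rate stands.
Duty = £69,581.26 × 3.5% + 1,402 × £1.96 = £5,183.26.
Line 2 (81.22, Casius, 1,330 units, £323,841.70):
Code 81.22 is under a tariff-rate quota (threshold 1,367 units). Quantity 1,330 units is within the quota, so the in-quota rate 10% applies to the full value.
Duty = £323,841.70 × 10% = £32,384.17.
Line 3 (23.49, Quenovia, 154 liters, £28,938.14):
Base rate for 23.49 is £0.84/liter.
Duty = 154 × £0.84 = £129.36.
Line 4 (20.55, Taleth, 438 kg, £108,891.18):
Base rate for 20.55 is 16% + £2.62/kg.
20.55 has an FTA preferential rate, but origin Taleth is not Casius; base rate stands.
Additional duty on 20.55 from Taleth: +42%. Applied ad valorem rate: 16% + 42% = 58%.
Duty = £108,891.18 × 58% + 438 × £2.62 = £64,304.44.
Total = £5,183.26 + £32,384.17 + £129.36 + £64,304.44 = £102,001.23.

£102,001.23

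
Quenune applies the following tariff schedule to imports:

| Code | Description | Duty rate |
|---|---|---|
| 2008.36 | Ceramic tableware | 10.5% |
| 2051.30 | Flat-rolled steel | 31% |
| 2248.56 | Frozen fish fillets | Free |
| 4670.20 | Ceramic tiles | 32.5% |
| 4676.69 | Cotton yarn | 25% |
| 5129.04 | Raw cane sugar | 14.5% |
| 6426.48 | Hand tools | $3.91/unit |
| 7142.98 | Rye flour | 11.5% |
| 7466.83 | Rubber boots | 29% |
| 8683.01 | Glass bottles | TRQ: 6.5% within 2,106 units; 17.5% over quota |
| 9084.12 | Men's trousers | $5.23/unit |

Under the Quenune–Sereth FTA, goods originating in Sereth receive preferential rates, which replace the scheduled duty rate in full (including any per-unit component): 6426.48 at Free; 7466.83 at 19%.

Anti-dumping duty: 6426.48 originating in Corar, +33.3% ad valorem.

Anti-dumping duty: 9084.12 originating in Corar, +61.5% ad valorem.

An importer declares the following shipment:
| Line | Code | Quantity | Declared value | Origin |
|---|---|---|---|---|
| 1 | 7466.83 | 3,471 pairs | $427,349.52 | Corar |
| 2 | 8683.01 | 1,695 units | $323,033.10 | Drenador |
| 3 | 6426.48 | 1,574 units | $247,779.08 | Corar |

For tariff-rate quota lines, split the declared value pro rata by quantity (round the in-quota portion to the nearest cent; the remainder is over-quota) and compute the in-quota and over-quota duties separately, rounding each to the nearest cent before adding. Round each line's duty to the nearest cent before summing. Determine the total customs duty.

$233,593.28

Line 1 (7466.83, Corar, 3,471 pairs, $427,349.52):
Base rate for 7466.83 is 29%.
7466.83 has an FTA preferential rate, but origin Corar is not Sereth; base rate stands.
Duty = $427,349.52 × 29% = $123,931.36.
Line 2 (8683.01, Drenador, 1,695 units, $323,033.10):
Code 8683.01 is under a tariff-rate quota (threshold 2,106 units). Quantity 1,695 units is within the quota, so the in-quota rate 6.5% applies to the full value.
Duty = $323,033.10 × 6.5% = $20,997.15.
Line 3 (6426.48, Corar, 1,574 units, $247,779.08):
Base rate for 6426.48 is $3.91/unit.
6426.48 has an FTA preferential rate, but origin Corar is not Sereth; base rate stands.
Additional duty on 6426.48 from Corar: +33.3% ad valorem. Applied ad valorem rate = 33.3%.
Duty = $247,779.08 × 33.3% + 1,574 × $3.91 = $88,664.77.
Total = $123,931.36 + $20,997.15 + $88,664.77 = $233,593.28.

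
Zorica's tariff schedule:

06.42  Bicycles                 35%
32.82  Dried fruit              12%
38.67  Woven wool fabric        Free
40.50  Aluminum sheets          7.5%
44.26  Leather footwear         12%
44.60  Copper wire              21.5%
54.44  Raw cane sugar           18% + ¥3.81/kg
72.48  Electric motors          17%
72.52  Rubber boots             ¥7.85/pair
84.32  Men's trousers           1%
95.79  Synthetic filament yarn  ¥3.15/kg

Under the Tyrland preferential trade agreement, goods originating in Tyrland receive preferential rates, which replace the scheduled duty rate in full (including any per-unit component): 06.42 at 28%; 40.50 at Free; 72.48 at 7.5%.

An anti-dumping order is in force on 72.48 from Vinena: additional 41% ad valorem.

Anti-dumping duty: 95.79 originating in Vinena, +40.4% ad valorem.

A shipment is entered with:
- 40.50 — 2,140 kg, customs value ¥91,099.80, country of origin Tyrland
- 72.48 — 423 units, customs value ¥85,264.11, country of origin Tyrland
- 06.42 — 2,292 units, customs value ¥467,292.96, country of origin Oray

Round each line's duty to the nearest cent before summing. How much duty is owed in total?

¥169,947.35

Line 1 (40.50, Tyrland, 2,140 kg, ¥91,099.80):
Base rate for 40.50 is 7.5%.
Origin Tyrland qualifies under the Zorica–Tyrland agreement and 40.50 is covered: preferential rate Free applies instead.
Duty = ¥91,099.80 × 0% = ¥0.00.
Line 2 (72.48, Tyrland, 423 units, ¥85,264.11):
Base rate for 72.48 is 17%.
Origin Tyrland qualifies under the Zorica–Tyrland agreement and 72.48 is covered: preferential rate 7.5% applies instead.
The additional-duty order on 72.48 targets Vinena, not Tyrland; it does not apply.
Duty = ¥85,264.11 × 7.5% = ¥6,394.81.
Line 3 (06.42, Oray, 2,292 units, ¥467,292.96):
Base rate for 06.42 is 35%.
06.42 has an FTA preferential rate, but origin Oray is not Tyrland; base rate stands.
Duty = ¥467,292.96 × 35% = ¥163,552.54.
Total = ¥0.00 + ¥6,394.81 + ¥163,552.54 = ¥169,947.35.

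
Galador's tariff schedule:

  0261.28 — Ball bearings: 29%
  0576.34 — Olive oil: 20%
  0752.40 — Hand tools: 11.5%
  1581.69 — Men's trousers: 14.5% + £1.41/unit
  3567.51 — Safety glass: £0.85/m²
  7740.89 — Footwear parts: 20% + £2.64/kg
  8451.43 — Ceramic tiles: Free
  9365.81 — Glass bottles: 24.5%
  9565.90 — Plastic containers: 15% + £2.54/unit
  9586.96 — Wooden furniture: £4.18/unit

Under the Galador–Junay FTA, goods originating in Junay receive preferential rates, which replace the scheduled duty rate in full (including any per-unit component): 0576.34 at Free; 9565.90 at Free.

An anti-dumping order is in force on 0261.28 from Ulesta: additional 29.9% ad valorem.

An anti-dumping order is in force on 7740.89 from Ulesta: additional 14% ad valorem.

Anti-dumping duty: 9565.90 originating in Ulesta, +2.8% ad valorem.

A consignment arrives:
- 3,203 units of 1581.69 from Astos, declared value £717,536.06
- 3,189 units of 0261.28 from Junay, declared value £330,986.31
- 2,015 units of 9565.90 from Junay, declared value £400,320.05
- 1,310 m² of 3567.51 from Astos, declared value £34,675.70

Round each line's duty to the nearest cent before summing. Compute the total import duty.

£205,658.49

Line 1 (1581.69, Astos, 3,203 units, £717,536.06):
Base rate for 1581.69 is 14.5% + £1.41/unit.
Duty = £717,536.06 × 14.5% + 3,203 × £1.41 = £108,558.96.
Line 2 (0261.28, Junay, 3,189 units, £330,986.31):
Base rate for 0261.28 is 29%.
Origin Junay is the FTA partner but 0261.28 is not on the preference list; base rate stands.
The additional-duty order on 0261.28 targets Ulesta, not Junay; it does not apply.
Duty = £330,986.31 × 29% = £95,986.03.
Line 3 (9565.90, Junay, 2,015 units, £400,320.05):
Base rate for 9565.90 is 15% + £2.54/unit.
Origin Junay qualifies under the Galador–Junay agreement and 9565.90 is covered: preferential rate Free applies instead.
The additional-duty order on 9565.90 targets Ulesta, not Junay; it does not apply.
Duty = £400,320.05 × 0% = £0.00.
Line 4 (3567.51, Astos, 1,310 m², £34,675.70):
Base rate for 3567.51 is £0.85/m².
Duty = 1,310 × £0.85 = £1,113.50.
Total = £108,558.96 + £95,986.03 + £0.00 + £1,113.50 = £205,658.49.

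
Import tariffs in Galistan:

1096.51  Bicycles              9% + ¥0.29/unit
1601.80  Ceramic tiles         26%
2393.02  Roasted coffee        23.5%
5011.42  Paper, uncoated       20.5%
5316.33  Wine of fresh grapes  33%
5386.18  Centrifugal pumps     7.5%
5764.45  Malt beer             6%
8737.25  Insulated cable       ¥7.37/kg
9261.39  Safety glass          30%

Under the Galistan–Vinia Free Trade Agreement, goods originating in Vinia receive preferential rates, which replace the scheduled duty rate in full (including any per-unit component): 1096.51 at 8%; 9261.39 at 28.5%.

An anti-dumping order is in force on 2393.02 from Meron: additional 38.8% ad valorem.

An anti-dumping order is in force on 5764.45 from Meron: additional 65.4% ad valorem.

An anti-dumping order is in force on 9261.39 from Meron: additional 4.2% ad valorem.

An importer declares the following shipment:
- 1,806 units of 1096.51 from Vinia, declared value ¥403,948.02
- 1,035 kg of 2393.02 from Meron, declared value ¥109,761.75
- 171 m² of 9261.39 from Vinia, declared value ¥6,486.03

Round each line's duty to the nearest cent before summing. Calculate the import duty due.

Line 1 (1096.51, Vinia, 1,806 units, ¥403,948.02):
Base rate for 1096.51 is 9% + ¥0.29/unit.
Origin Vinia qualifies under the Galistan–Vinia agreement and 1096.51 is covered: preferential rate 8% applies instead.
Duty = ¥403,948.02 × 8% = ¥32,315.84.
Line 2 (2393.02, Meron, 1,035 kg, ¥109,761.75):
Base rate for 2393.02 is 23.5%.
Additional duty on 2393.02 from Meron: +38.8%. Applied ad valorem rate: 23.5% + 38.8% = 62.3%.
Duty = ¥109,761.75 × 62.3% = ¥68,381.57.
Line 3 (9261.39, Vinia, 171 m², ¥6,486.03):
Base rate for 9261.39 is 30%.
Origin Vinia qualifies under the Galistan–Vinia agreement and 9261.39 is covered: preferential rate 28.5% applies instead.
The additional-duty order on 9261.39 targets Meron, not Vinia; it does not apply.
Duty = ¥6,486.03 × 28.5% = ¥1,848.52.
Total = ¥32,315.84 + ¥68,381.57 + ¥1,848.52 = ¥102,545.93.

¥102,545.93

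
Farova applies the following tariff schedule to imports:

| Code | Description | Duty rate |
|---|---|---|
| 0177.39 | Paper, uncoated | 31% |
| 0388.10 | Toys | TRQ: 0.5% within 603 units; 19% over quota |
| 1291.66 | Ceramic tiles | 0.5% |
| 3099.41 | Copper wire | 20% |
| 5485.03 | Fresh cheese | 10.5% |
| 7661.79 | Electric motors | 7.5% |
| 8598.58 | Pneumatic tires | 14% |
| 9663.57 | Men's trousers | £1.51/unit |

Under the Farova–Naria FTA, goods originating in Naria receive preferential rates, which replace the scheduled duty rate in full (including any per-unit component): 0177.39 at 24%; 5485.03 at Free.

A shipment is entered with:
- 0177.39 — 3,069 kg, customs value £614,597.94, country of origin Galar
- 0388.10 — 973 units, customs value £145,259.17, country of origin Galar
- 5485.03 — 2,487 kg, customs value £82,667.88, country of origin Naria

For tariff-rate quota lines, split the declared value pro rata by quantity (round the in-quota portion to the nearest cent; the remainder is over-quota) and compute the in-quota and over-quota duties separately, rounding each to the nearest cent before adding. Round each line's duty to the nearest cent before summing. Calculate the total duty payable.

Line 1 (0177.39, Galar, 3,069 kg, £614,597.94):
Base rate for 0177.39 is 31%.
0177.39 has an FTA preferential rate, but origin Galar is not Naria; base rate stands.
Duty = £614,597.94 × 31% = £190,525.36.
Line 2 (0388.10, Galar, 973 units, £145,259.17):
Code 0388.10 is under a tariff-rate quota (threshold 603 units). In-quota: 603 units at 0.5%; over-quota: 370 units at 19%.
Pro-rata value split: in-quota = £145,259.17 × 603/973 = £90,021.87; over-quota = £145,259.17 − £90,021.87 = £55,237.30.
In-quota duty = £90,021.87 × 0.5% = £450.11. Over-quota duty = £55,237.30 × 19% = £10,495.09.
Line duty = £450.11 + £10,495.09 = £10,945.20.
Line 3 (5485.03, Naria, 2,487 kg, £82,667.88):
Base rate for 5485.03 is 10.5%.
Origin Naria qualifies under the Farova–Naria agreement and 5485.03 is covered: preferential rate Free applies instead.
Duty = £82,667.88 × 0% = £0.00.
Total = £190,525.36 + £10,945.20 + £0.00 = £201,470.56.

£201,470.56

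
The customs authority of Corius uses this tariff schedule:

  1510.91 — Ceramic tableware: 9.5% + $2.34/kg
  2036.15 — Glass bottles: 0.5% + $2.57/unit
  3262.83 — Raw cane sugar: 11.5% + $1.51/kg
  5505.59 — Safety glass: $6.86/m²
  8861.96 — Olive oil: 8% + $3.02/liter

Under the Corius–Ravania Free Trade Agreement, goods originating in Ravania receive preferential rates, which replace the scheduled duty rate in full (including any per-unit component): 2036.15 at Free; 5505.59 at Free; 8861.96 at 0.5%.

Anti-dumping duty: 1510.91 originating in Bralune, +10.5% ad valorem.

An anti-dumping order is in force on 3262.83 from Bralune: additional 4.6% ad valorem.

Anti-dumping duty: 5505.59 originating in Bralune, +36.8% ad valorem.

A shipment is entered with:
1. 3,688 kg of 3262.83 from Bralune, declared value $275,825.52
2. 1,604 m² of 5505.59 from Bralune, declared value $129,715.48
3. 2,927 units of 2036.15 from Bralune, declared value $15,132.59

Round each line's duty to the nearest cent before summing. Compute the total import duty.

$116,313.58

Line 1 (3262.83, Bralune, 3,688 kg, $275,825.52):
Base rate for 3262.83 is 11.5% + $1.51/kg.
Additional duty on 3262.83 from Bralune: +4.6%. Applied ad valorem rate: 11.5% + 4.6% = 16.1%.
Duty = $275,825.52 × 16.1% + 3,688 × $1.51 = $49,976.79.
Line 2 (5505.59, Bralune, 1,604 m², $129,715.48):
Base rate for 5505.59 is $6.86/m².
5505.59 has an FTA preferential rate, but origin Bralune is not Ravania; base rate stands.
Additional duty on 5505.59 from Bralune: +36.8% ad valorem. Applied ad valorem rate = 36.8%.
Duty = $129,715.48 × 36.8% + 1,604 × $6.86 = $58,738.74.
Line 3 (2036.15, Bralune, 2,927 units, $15,132.59):
Base rate for 2036.15 is 0.5% + $2.57/unit.
2036.15 has an FTA preferential rate, but origin Bralune is not Ravania; base rate stands.
Duty = $15,132.59 × 0.5% + 2,927 × $2.57 = $7,598.05.
Total = $49,976.79 + $58,738.74 + $7,598.05 = $116,313.58.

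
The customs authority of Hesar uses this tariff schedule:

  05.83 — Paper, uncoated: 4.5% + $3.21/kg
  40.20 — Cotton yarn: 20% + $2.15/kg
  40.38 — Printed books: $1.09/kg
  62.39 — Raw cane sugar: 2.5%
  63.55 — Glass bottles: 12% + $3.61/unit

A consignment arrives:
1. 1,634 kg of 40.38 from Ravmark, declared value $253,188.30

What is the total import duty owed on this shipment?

Line 1 (40.38, Ravmark, 1,634 kg, $253,188.30):
Base rate for 40.38 is $1.09/kg.
Duty = 1,634 × $1.09 = $1,781.06.

$1,781.06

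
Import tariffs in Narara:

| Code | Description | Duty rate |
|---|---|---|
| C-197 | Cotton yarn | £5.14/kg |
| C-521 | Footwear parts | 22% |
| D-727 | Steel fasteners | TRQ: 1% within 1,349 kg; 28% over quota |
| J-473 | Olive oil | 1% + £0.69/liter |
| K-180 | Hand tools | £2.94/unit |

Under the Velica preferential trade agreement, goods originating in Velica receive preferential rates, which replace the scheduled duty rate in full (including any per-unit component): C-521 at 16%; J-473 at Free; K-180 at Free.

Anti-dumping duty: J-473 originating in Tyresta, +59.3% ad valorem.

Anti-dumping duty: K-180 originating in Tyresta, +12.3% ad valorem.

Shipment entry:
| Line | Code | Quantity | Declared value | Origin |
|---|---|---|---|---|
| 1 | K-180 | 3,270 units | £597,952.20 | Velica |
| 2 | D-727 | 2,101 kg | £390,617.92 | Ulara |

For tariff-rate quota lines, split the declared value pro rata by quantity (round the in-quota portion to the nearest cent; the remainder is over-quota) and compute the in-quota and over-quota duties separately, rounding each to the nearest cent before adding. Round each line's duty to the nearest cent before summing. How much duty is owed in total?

Line 1 (K-180, Velica, 3,270 units, £597,952.20):
Base rate for K-180 is £2.94/unit.
Origin Velica qualifies under the Narara–Velica agreement and K-180 is covered: preferential rate Free applies instead.
The additional-duty order on K-180 targets Tyresta, not Velica; it does not apply.
Duty = £597,952.20 × 0% = £0.00.
Line 2 (D-727, Ulara, 2,101 kg, £390,617.92):
Code D-727 is under a tariff-rate quota (threshold 1,349 kg). In-quota: 1,349 kg at 1%; over-quota: 752 kg at 28%.
Pro-rata value split: in-quota = £390,617.92 × 1,349/2,101 = £250,806.08; over-quota = £390,617.92 − £250,806.08 = £139,811.84.
In-quota duty = £250,806.08 × 1% = £2,508.06. Over-quota duty = £139,811.84 × 28% = £39,147.32.
Line duty = £2,508.06 + £39,147.32 = £41,655.38.
Total = £0.00 + £41,655.38 = £41,655.38.

£41,655.38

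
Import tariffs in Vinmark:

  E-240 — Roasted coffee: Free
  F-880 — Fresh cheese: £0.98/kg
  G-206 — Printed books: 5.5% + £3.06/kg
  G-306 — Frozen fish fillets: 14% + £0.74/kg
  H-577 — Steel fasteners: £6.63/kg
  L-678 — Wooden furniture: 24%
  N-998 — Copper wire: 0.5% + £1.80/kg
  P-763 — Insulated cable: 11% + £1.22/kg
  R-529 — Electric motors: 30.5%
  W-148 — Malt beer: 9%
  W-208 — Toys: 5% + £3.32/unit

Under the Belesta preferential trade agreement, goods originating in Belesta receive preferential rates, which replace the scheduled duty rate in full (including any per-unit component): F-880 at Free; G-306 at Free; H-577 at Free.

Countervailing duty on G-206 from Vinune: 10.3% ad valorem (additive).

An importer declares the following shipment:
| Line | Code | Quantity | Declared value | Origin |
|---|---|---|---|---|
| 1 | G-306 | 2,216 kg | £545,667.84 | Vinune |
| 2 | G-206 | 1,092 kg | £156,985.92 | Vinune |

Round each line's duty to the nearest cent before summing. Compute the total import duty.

£106,178.64

Line 1 (G-306, Vinune, 2,216 kg, £545,667.84):
Base rate for G-306 is 14% + £0.74/kg.
G-306 has an FTA preferential rate, but origin Vinune is not Belesta; base rate stands.
Duty = £545,667.84 × 14% + 2,216 × £0.74 = £78,033.34.
Line 2 (G-206, Vinune, 1,092 kg, £156,985.92):
Base rate for G-206 is 5.5% + £3.06/kg.
Additional duty on G-206 from Vinune: +10.3%. Applied ad valorem rate: 5.5% + 10.3% = 15.8%.
Duty = £156,985.92 × 15.8% + 1,092 × £3.06 = £28,145.30.
Total = £78,033.34 + £28,145.30 = £106,178.64.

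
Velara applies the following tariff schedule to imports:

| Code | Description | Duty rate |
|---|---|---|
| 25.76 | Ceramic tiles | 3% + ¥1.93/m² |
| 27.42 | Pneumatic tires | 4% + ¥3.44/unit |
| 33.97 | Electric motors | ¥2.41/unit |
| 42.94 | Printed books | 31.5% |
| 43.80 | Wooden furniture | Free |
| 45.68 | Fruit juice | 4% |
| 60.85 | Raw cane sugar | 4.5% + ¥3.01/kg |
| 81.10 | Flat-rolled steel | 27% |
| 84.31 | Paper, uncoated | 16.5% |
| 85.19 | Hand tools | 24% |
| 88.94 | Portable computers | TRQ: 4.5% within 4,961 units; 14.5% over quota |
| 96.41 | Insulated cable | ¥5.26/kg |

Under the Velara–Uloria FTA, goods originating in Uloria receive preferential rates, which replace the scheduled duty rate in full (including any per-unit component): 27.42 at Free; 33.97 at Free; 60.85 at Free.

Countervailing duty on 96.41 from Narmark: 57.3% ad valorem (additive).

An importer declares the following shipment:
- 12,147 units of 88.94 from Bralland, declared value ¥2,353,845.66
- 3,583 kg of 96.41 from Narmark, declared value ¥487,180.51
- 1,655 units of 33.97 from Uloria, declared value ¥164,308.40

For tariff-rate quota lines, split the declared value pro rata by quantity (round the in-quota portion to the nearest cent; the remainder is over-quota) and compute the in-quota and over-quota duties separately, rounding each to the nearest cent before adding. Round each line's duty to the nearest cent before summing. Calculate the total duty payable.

Line 1 (88.94, Bralland, 12,147 units, ¥2,353,845.66):
Code 88.94 is under a tariff-rate quota (threshold 4,961 units). In-quota: 4,961 units at 4.5%; over-quota: 7,186 units at 14.5%.
Pro-rata value split: in-quota = ¥2,353,845.66 × 4,961/12,147 = ¥961,342.58; over-quota = ¥2,353,845.66 − ¥961,342.58 = ¥1,392,503.08.
In-quota duty = ¥961,342.58 × 4.5% = ¥43,260.42. Over-quota duty = ¥1,392,503.08 × 14.5% = ¥201,912.95.
Line duty = ¥43,260.42 + ¥201,912.95 = ¥245,173.37.
Line 2 (96.41, Narmark, 3,583 kg, ¥487,180.51):
Base rate for 96.41 is ¥5.26/kg.
Additional duty on 96.41 from Narmark: +57.3% ad valorem. Applied ad valorem rate = 57.3%.
Duty = ¥487,180.51 × 57.3% + 3,583 × ¥5.26 = ¥298,001.01.
Line 3 (33.97, Uloria, 1,655 units, ¥164,308.40):
Base rate for 33.97 is ¥2.41/unit.
Origin Uloria qualifies under the Velara–Uloria agreement and 33.97 is covered: preferential rate Free applies instead.
Duty = ¥164,308.40 × 0% = ¥0.00.
Total = ¥245,173.37 + ¥298,001.01 + ¥0.00 = ¥543,174.38.

¥543,174.38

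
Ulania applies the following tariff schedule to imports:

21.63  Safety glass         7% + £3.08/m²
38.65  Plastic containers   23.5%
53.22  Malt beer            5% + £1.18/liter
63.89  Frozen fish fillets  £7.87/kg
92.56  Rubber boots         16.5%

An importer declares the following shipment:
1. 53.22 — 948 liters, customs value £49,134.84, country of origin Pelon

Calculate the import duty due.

Line 1 (53.22, Pelon, 948 liters, £49,134.84):
Base rate for 53.22 is 5% + £1.18/liter.
Duty = £49,134.84 × 5% + 948 × £1.18 = £3,575.38.

£3,575.38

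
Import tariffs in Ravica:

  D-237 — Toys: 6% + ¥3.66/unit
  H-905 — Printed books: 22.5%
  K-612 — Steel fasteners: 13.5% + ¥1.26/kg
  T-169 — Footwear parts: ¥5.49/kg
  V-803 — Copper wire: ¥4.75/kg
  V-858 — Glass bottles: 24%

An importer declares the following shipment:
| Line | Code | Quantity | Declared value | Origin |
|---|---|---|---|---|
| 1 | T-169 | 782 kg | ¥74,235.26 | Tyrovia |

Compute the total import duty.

¥4,293.18

Line 1 (T-169, Tyrovia, 782 kg, ¥74,235.26):
Base rate for T-169 is ¥5.49/kg.
Duty = 782 × ¥5.49 = ¥4,293.18.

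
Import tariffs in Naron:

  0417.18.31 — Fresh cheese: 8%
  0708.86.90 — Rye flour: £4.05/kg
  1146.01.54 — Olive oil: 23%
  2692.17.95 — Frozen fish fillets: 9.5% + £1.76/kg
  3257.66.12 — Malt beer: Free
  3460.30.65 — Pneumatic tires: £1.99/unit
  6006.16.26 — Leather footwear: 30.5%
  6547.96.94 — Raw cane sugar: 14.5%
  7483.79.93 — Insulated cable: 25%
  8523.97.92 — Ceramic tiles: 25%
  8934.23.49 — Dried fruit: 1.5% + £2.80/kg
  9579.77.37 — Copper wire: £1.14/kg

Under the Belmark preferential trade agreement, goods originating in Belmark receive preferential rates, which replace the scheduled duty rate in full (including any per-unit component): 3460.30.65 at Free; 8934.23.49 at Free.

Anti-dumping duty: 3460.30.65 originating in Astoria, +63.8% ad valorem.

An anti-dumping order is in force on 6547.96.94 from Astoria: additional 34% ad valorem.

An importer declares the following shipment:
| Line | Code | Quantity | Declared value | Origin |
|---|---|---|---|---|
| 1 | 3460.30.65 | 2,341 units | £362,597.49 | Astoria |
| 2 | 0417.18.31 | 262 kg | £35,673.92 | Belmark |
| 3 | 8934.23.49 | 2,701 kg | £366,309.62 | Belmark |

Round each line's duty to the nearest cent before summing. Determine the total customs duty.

£238,849.70

Line 1 (3460.30.65, Astoria, 2,341 units, £362,597.49):
Base rate for 3460.30.65 is £1.99/unit.
3460.30.65 has an FTA preferential rate, but origin Astoria is not Belmark; base rate stands.
Additional duty on 3460.30.65 from Astoria: +63.8% ad valorem. Applied ad valorem rate = 63.8%.
Duty = £362,597.49 × 63.8% + 2,341 × £1.99 = £235,995.79.
Line 2 (0417.18.31, Belmark, 262 kg, £35,673.92):
Base rate for 0417.18.31 is 8%.
Origin Belmark is the FTA partner but 0417.18.31 is not on the preference list; base rate stands.
Duty = £35,673.92 × 8% = £2,853.91.
Line 3 (8934.23.49, Belmark, 2,701 kg, £366,309.62):
Base rate for 8934.23.49 is 1.5% + £2.80/kg.
Origin Belmark qualifies under the Naron–Belmark agreement and 8934.23.49 is covered: preferential rate Free applies instead.
Duty = £366,309.62 × 0% = £0.00.
Total = £235,995.79 + £2,853.91 + £0.00 = £238,849.70.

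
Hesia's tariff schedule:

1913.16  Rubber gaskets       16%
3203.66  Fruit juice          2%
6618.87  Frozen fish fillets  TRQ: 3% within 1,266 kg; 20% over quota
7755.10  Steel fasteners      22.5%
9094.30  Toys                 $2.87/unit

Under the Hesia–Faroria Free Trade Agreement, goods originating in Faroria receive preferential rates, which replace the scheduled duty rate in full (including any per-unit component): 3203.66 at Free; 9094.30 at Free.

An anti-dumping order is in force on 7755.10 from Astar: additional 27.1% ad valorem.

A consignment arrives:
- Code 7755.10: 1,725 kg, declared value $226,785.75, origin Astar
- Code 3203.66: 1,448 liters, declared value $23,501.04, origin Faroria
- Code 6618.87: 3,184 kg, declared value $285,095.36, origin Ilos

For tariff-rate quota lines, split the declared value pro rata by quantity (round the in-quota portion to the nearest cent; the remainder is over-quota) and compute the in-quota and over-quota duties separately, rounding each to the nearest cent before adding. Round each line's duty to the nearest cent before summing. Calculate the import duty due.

$150,234.00

Line 1 (7755.10, Astar, 1,725 kg, $226,785.75):
Base rate for 7755.10 is 22.5%.
Additional duty on 7755.10 from Astar: +27.1%. Applied ad valorem rate: 22.5% + 27.1% = 49.6%.
Duty = $226,785.75 × 49.6% = $112,485.73.
Line 2 (3203.66, Faroria, 1,448 liters, $23,501.04):
Base rate for 3203.66 is 2%.
Origin Faroria qualifies under the Hesia–Faroria agreement and 3203.66 is covered: preferential rate Free applies instead.
Duty = $23,501.04 × 0% = $0.00.
Line 3 (6618.87, Ilos, 3,184 kg, $285,095.36):
Code 6618.87 is under a tariff-rate quota (threshold 1,266 kg). In-quota: 1,266 kg at 3%; over-quota: 1,918 kg at 20%.
Pro-rata value split: in-quota = $285,095.36 × 1,266/3,184 = $113,357.64; over-quota = $285,095.36 − $113,357.64 = $171,737.72.
In-quota duty = $113,357.64 × 3% = $3,400.73. Over-quota duty = $171,737.72 × 20% = $34,347.54.
Line duty = $3,400.73 + $34,347.54 = $37,748.27.
Total = $112,485.73 + $0.00 + $37,748.27 = $150,234.00.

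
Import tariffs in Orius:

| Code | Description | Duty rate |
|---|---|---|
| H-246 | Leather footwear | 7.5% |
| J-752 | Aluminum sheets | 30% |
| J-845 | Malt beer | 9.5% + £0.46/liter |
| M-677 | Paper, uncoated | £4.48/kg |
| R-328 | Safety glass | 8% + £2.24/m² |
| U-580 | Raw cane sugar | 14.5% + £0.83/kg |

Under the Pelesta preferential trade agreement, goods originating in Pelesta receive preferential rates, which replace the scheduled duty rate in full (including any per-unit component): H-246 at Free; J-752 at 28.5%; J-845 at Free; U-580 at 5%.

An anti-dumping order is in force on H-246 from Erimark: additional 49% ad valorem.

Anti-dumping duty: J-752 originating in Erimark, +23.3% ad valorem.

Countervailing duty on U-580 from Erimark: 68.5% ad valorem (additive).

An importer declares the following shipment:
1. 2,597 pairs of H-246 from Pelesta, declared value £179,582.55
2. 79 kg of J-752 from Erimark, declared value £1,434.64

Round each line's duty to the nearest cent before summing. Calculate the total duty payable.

Line 1 (H-246, Pelesta, 2,597 pairs, £179,582.55):
Base rate for H-246 is 7.5%.
Origin Pelesta qualifies under the Orius–Pelesta agreement and H-246 is covered: preferential rate Free applies instead.
The additional-duty order on H-246 targets Erimark, not Pelesta; it does not apply.
Duty = £179,582.55 × 0% = £0.00.
Line 2 (J-752, Erimark, 79 kg, £1,434.64):
Base rate for J-752 is 30%.
J-752 has an FTA preferential rate, but origin Erimark is not Pelesta; base rate stands.
Additional duty on J-752 from Erimark: +23.3%. Applied ad valorem rate: 30% + 23.3% = 53.3%.
Duty = £1,434.64 × 53.3% = £764.66.
Total = £0.00 + £764.66 = £764.66.

£764.66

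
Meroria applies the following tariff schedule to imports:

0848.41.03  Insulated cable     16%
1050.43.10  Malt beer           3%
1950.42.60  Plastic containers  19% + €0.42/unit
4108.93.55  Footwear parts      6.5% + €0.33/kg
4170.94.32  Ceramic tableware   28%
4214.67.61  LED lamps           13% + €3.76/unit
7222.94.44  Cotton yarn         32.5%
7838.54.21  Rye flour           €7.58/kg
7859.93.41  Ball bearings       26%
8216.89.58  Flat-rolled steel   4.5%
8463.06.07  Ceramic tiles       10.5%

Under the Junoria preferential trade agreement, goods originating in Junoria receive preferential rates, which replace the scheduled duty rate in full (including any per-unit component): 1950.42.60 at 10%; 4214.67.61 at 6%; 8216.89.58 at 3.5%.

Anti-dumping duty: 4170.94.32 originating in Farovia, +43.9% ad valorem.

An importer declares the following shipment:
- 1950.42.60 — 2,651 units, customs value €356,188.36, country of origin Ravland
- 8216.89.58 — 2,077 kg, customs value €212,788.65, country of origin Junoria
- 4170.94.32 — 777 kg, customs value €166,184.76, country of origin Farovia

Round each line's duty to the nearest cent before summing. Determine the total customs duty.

€195,723.65

Line 1 (1950.42.60, Ravland, 2,651 units, €356,188.36):
Base rate for 1950.42.60 is 19% + €0.42/unit.
1950.42.60 has an FTA preferential rate, but origin Ravland is not Junoria; base rate stands.
Duty = €356,188.36 × 19% + 2,651 × €0.42 = €68,789.21.
Line 2 (8216.89.58, Junoria, 2,077 kg, €212,788.65):
Base rate for 8216.89.58 is 4.5%.
Origin Junoria qualifies under the Meroria–Junoria agreement and 8216.89.58 is covered: preferential rate 3.5% applies instead.
Duty = €212,788.65 × 3.5% = €7,447.60.
Line 3 (4170.94.32, Farovia, 777 kg, €166,184.76):
Base rate for 4170.94.32 is 28%.
Additional duty on 4170.94.32 from Farovia: +43.9%. Applied ad valorem rate: 28% + 43.9% = 71.9%.
Duty = €166,184.76 × 71.9% = €119,486.84.
Total = €68,789.21 + €7,447.60 + €119,486.84 = €195,723.65.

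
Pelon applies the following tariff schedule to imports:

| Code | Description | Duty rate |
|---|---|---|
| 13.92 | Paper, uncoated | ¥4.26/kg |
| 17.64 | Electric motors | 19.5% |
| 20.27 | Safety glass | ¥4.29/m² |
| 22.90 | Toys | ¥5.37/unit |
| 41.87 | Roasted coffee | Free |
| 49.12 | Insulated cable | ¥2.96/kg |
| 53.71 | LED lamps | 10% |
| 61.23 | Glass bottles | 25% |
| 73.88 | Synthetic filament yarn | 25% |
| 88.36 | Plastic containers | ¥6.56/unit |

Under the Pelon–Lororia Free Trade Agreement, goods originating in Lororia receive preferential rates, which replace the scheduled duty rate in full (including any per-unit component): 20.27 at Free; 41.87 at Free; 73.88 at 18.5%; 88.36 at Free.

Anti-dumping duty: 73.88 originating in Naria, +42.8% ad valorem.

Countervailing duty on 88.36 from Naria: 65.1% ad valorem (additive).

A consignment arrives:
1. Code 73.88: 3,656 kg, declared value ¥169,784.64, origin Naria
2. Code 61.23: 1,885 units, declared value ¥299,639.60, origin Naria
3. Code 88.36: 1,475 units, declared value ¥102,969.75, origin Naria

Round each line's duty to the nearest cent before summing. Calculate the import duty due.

Line 1 (73.88, Naria, 3,656 kg, ¥169,784.64):
Base rate for 73.88 is 25%.
73.88 has an FTA preferential rate, but origin Naria is not Lororia; base rate stands.
Additional duty on 73.88 from Naria: +42.8%. Applied ad valorem rate: 25% + 42.8% = 67.8%.
Duty = ¥169,784.64 × 67.8% = ¥115,113.99.
Line 2 (61.23, Naria, 1,885 units, ¥299,639.60):
Base rate for 61.23 is 25%.
Duty = ¥299,639.60 × 25% = ¥74,909.90.
Line 3 (88.36, Naria, 1,475 units, ¥102,969.75):
Base rate for 88.36 is ¥6.56/unit.
88.36 has an FTA preferential rate, but origin Naria is not Lororia; base rate stands.
Additional duty on 88.36 from Naria: +65.1% ad valorem. Applied ad valorem rate = 65.1%.
Duty = ¥102,969.75 × 65.1% + 1,475 × ¥6.56 = ¥76,709.31.
Total = ¥115,113.99 + ¥74,909.90 + ¥76,709.31 = ¥266,733.20.

¥266,733.20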